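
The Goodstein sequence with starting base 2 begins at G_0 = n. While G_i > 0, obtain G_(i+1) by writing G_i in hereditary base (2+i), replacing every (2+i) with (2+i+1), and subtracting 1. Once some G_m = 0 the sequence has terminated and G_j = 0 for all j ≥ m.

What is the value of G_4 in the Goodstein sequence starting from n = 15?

326593

base 2: 15 = 2^(2 + 1) + 2^2 + 2 + 1; at 3: 3^(3 + 1) + 3^3 + 3 + 1 = 112; next = 111
base 3: 111 = 3^(3 + 1) + 3^3 + 3; at 4: 4^(4 + 1) + 4^4 + 4 = 1284; next = 1283
base 4: 1283 = 4^(4 + 1) + 4^4 + 3; at 5: 5^(5 + 1) + 5^5 + 3 = 18753; next = 18752
base 5: 18752 = 5^(5 + 1) + 5^5 + 2; at 6: 6^(6 + 1) + 6^6 + 2 = 326594; next = 326593
base 6: 326593 = 6^(6 + 1) + 6^6 + 1; at 7: 7^(7 + 1) + 7^7 + 1 = 6588345; next = 6588344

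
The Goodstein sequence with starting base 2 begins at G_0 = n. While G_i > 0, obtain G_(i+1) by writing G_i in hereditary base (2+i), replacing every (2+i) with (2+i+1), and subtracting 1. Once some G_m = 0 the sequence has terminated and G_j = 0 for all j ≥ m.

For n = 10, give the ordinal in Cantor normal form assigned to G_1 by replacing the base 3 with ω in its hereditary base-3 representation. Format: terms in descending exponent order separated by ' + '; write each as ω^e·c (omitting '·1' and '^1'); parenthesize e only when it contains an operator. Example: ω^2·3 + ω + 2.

G_0=10  [base 2] 2^(2 + 1) + 2  →[2↦3]→  3^(3 + 1) + 3 = 84  −1 ⇒ G_1=83
G_1=83  [base 3] 3^(3 + 1) + 2  →[3↦4]→  4^(4 + 1) + 2 = 1026  −1 ⇒ G_2=1025

ω^(ω + 1) + 2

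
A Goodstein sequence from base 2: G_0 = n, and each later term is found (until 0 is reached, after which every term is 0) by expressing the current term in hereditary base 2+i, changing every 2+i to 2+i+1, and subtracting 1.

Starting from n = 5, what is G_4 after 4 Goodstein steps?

775

i=0: 5 = 2^2 + 1 (b=2); 2→3: 3^3 + 1 = 28; 28−1 = 27
i=1: 27 = 3^3 (b=3); 3→4: 4^4 = 256; 256−1 = 255
i=2: 255 = 3·4^3 + 3·4^2 + 3·4 + 3 (b=4); 4→5: 3·5^3 + 3·5^2 + 3·5 + 3 = 468; 468−1 = 467
i=3: 467 = 3·5^3 + 3·5^2 + 3·5 + 2 (b=5); 5→6: 3·6^3 + 3·6^2 + 3·6 + 2 = 776; 776−1 = 775
i=4: 775 = 3·6^3 + 3·6^2 + 3·6 + 1 (b=6); 6→7: 3·7^3 + 3·7^2 + 3·7 + 1 = 1198; 1198−1 = 1197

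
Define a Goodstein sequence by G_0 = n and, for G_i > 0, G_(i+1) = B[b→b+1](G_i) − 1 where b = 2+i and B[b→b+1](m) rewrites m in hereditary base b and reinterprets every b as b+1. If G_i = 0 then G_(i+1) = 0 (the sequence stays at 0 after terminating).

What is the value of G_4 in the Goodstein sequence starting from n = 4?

83

(0) 4|_2 = 2^2 ↦ 3^3|_3 = 27 ⇒ 26
(1) 26|_3 = 2·3^2 + 2·3 + 2 ↦ 2·4^2 + 2·4 + 2|_4 = 42 ⇒ 41
(2) 41|_4 = 2·4^2 + 2·4 + 1 ↦ 2·5^2 + 2·5 + 1|_5 = 61 ⇒ 60
(3) 60|_5 = 2·5^2 + 2·5 ↦ 2·6^2 + 2·6|_6 = 84 ⇒ 83
(4) 83|_6 = 2·6^2 + 6 + 5 ↦ 2·7^2 + 7 + 5|_7 = 110 ⇒ 109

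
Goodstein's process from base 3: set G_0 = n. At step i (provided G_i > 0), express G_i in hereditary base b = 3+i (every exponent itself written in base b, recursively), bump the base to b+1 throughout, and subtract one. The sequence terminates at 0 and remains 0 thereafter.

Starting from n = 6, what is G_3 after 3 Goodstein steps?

7

i=0: 6 = 2·3 (b=3); 3→4: 2·4 = 8; 8−1 = 7
i=1: 7 = 4 + 3 (b=4); 4→5: 5 + 3 = 8; 8−1 = 7
i=2: 7 = 5 + 2 (b=5); 5→6: 6 + 2 = 8; 8−1 = 7
i=3: 7 = 6 + 1 (b=6); 6→7: 7 + 1 = 8; 8−1 = 7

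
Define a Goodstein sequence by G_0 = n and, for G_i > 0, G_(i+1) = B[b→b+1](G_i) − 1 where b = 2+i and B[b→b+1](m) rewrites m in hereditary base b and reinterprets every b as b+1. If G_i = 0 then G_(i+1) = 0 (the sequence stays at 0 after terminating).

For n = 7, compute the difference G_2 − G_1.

[0] 7 ≡ 2^2 + 2 + 1 (base 2). Lift 3: 31. −1: 30.
[1] 30 ≡ 3^3 + 3 (base 3). Lift 4: 260. −1: 259.

229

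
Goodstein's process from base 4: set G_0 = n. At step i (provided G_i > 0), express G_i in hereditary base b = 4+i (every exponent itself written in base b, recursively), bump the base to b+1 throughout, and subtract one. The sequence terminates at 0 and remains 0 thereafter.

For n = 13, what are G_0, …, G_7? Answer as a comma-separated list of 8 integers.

13, 15, 17, 18, 19, 20, 21, 22

[0] 13 ≡ 3·4 + 1 (base 4). Lift 5: 16. −1: 15.
[1] 15 ≡ 3·5 (base 5). Lift 6: 18. −1: 17.
[2] 17 ≡ 2·6 + 5 (base 6). Lift 7: 19. −1: 18.
[3] 18 ≡ 2·7 + 4 (base 7). Lift 8: 20. −1: 19.
[4] 19 ≡ 2·8 + 3 (base 8). Lift 9: 21. −1: 20.
[5] 20 ≡ 2·9 + 2 (base 9). Lift 10: 22. −1: 21.
[6] 21 ≡ 2·10 + 1 (base 10). Lift 11: 23. −1: 22.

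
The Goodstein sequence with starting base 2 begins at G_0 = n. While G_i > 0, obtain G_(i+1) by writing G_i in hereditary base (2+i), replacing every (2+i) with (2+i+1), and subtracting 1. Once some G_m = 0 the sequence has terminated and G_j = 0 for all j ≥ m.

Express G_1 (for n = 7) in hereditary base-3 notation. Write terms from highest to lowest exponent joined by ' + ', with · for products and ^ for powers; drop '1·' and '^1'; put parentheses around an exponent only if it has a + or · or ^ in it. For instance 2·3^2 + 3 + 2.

i=0: 7 = 2^2 + 2 + 1 (b=2); 2→3: 3^3 + 3 + 1 = 31; 31−1 = 30
i=1: 30 = 3^3 + 3 (b=3); 3→4: 4^4 + 4 = 260; 260−1 = 259

3^3 + 3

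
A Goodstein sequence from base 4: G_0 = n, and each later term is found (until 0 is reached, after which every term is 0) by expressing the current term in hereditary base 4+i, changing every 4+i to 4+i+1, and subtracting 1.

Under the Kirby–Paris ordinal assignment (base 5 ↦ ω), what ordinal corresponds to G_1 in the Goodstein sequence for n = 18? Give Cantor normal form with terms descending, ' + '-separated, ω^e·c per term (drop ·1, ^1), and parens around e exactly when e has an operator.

step 0: 18 = 4^2 + 2; sub 5 for 4: 5^2 + 2; = 27; G_1 = 27−1 = 26
step 1: 26 = 5^2 + 1; sub 6 for 5: 6^2 + 1; = 37; G_2 = 37−1 = 36

ω^2 + 1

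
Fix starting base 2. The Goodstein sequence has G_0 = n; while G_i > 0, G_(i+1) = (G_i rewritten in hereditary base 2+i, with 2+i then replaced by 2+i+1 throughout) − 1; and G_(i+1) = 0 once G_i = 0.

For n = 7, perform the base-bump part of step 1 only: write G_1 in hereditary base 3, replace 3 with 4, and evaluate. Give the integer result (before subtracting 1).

base 2: 7 = 2^2 + 2 + 1; at 3: 3^3 + 3 + 1 = 31; next = 30
base 3: 30 = 3^3 + 3; at 4: 4^4 + 4 = 260; next = 259

260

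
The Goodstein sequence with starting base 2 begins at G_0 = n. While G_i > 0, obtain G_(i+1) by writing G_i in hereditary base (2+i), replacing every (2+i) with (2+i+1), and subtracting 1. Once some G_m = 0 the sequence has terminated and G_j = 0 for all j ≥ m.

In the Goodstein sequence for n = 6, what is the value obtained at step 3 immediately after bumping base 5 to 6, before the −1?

46656

6 —HB2→ 2^2 + 2 —bump→ 3^3 + 3 = 30 —(−1)→ 29
29 —HB3→ 3^3 + 2 —bump→ 4^4 + 2 = 258 —(−1)→ 257
257 —HB4→ 4^4 + 1 —bump→ 5^5 + 1 = 3126 —(−1)→ 3125
3125 —HB5→ 5^5 —bump→ 6^6 = 46656 —(−1)→ 46655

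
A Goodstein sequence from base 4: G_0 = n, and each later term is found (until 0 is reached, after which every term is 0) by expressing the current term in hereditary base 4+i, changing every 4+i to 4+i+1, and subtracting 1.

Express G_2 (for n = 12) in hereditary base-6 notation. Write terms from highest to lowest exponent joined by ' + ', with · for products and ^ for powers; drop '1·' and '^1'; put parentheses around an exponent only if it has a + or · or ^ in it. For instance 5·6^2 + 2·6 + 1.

2·6 + 3

G_0=12  [base 4] 3·4  →[4↦5]→  3·5 = 15  −1 ⇒ G_1=14
G_1=14  [base 5] 2·5 + 4  →[5↦6]→  2·6 + 4 = 16  −1 ⇒ G_2=15
G_2=15  [base 6] 2·6 + 3  →[6↦7]→  2·7 + 3 = 17  −1 ⇒ G_3=16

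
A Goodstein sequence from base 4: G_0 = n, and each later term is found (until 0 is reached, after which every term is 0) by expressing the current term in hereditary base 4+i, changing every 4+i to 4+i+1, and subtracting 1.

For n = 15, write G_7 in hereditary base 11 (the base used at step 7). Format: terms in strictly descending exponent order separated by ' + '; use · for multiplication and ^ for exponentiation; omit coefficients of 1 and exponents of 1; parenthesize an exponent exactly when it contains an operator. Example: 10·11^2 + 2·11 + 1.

2·11 + 4

G_0 = 15. HB_4(15) = 3·4 + 3. Bump = 18. G_1 = 17.
G_1 = 17. HB_5(17) = 3·5 + 2. Bump = 20. G_2 = 19.
G_2 = 19. HB_6(19) = 3·6 + 1. Bump = 22. G_3 = 21.
G_3 = 21. HB_7(21) = 3·7. Bump = 24. G_4 = 23.
G_4 = 23. HB_8(23) = 2·8 + 7. Bump = 25. G_5 = 24.
G_5 = 24. HB_9(24) = 2·9 + 6. Bump = 26. G_6 = 25.
G_6 = 25. HB_10(25) = 2·10 + 5. Bump = 27. G_7 = 26.
G_7 = 26. HB_11(26) = 2·11 + 4. Bump = 28. G_8 = 27.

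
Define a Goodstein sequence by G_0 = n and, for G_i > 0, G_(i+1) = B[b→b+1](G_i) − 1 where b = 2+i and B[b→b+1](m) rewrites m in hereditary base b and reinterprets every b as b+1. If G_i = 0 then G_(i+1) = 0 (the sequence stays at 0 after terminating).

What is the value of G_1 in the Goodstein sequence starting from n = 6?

29

(0) 6|_2 = 2^2 + 2 ↦ 3^3 + 3|_3 = 30 ⇒ 29
(1) 29|_3 = 3^3 + 2 ↦ 4^4 + 2|_4 = 258 ⇒ 257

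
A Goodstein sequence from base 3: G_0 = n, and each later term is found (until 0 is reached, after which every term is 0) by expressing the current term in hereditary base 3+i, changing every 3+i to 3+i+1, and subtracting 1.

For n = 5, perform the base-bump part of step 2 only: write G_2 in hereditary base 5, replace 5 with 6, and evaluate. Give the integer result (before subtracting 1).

(0) 5|_3 = 3 + 2 ↦ 4 + 2|_4 = 6 ⇒ 5
(1) 5|_4 = 4 + 1 ↦ 5 + 1|_5 = 6 ⇒ 5
(2) 5|_5 = 5 ↦ 6|_6 = 6 ⇒ 5

6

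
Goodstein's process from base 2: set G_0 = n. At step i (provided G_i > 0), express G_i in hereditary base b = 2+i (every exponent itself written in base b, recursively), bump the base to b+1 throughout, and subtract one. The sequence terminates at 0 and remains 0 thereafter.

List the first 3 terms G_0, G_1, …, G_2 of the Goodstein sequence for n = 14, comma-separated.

14, 110, 1281

G_0=14  [base 2] 2^(2 + 1) + 2^2 + 2  →[2↦3]→  3^(3 + 1) + 3^3 + 3 = 111  −1 ⇒ G_1=110
G_1=110  [base 3] 3^(3 + 1) + 3^3 + 2  →[3↦4]→  4^(4 + 1) + 4^4 + 2 = 1282  −1 ⇒ G_2=1281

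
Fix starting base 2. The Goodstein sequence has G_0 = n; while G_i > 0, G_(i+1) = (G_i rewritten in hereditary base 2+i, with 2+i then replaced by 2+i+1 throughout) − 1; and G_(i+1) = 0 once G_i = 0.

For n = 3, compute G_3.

2

base 2: 3 = 2 + 1; at 3: 3 + 1 = 4; next = 3
base 3: 3 = 3; at 4: 4 = 4; next = 3
base 4: 3 = 3; at 5: 3 = 3; next = 2
base 5: 2 = 2; at 6: 2 = 2; next = 1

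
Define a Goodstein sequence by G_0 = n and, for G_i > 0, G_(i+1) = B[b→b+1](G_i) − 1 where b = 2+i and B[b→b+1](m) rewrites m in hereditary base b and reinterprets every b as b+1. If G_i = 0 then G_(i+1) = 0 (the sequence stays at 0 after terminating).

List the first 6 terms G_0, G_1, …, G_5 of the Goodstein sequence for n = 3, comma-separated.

i=0: 3 = 2 + 1 (b=2); 2→3: 3 + 1 = 4; 4−1 = 3
i=1: 3 = 3 (b=3); 3→4: 4 = 4; 4−1 = 3
i=2: 3 = 3 (b=4); 4→5: 3 = 3; 3−1 = 2
i=3: 2 = 2 (b=5); 5→6: 2 = 2; 2−1 = 1
i=4: 1 = 1 (b=6); 6→7: 1 = 1; 1−1 = 0

3, 3, 3, 2, 1, 0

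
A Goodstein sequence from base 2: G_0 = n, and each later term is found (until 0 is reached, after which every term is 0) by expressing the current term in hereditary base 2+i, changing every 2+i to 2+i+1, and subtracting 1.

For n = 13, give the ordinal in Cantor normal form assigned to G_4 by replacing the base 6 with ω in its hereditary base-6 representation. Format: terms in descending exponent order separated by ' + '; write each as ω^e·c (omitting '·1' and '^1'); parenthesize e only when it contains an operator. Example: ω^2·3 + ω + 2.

G_0 = 13. HB_2(13) = 2^(2 + 1) + 2^2 + 1. Bump = 109. G_1 = 108.
G_1 = 108. HB_3(108) = 3^(3 + 1) + 3^3. Bump = 1280. G_2 = 1279.
G_2 = 1279. HB_4(1279) = 4^(4 + 1) + 3·4^3 + 3·4^2 + 3·4 + 3. Bump = 16093. G_3 = 16092.
G_3 = 16092. HB_5(16092) = 5^(5 + 1) + 3·5^3 + 3·5^2 + 3·5 + 2. Bump = 280712. G_4 = 280711.
G_4 = 280711. HB_6(280711) = 6^(6 + 1) + 3·6^3 + 3·6^2 + 3·6 + 1. Bump = 5765999. G_5 = 5765998.

ω^(ω + 1) + ω^3·3 + ω^2·3 + ω·3 + 1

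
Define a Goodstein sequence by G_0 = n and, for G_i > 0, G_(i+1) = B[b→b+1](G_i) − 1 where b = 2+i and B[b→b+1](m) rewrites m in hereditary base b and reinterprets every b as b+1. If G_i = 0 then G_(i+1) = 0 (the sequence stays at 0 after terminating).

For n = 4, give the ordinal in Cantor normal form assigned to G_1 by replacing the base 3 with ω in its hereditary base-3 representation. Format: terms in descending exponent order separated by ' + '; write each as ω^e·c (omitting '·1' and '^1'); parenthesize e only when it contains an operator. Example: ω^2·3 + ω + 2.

(0) 4|_2 = 2^2 ↦ 3^3|_3 = 27 ⇒ 26
(1) 26|_3 = 2·3^2 + 2·3 + 2 ↦ 2·4^2 + 2·4 + 2|_4 = 42 ⇒ 41

ω^2·2 + ω·2 + 2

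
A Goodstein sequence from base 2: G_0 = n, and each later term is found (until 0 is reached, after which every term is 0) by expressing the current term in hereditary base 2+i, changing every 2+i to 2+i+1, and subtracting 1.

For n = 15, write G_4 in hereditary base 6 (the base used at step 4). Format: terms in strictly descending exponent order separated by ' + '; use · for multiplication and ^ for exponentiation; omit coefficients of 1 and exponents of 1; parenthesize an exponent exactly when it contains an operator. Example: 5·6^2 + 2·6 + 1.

base 2: 15 = 2^(2 + 1) + 2^2 + 2 + 1; at 3: 3^(3 + 1) + 3^3 + 3 + 1 = 112; next = 111
base 3: 111 = 3^(3 + 1) + 3^3 + 3; at 4: 4^(4 + 1) + 4^4 + 4 = 1284; next = 1283
base 4: 1283 = 4^(4 + 1) + 4^4 + 3; at 5: 5^(5 + 1) + 5^5 + 3 = 18753; next = 18752
base 5: 18752 = 5^(5 + 1) + 5^5 + 2; at 6: 6^(6 + 1) + 6^6 + 2 = 326594; next = 326593
base 6: 326593 = 6^(6 + 1) + 6^6 + 1; at 7: 7^(7 + 1) + 7^7 + 1 = 6588345; next = 6588344

6^(6 + 1) + 6^6 + 1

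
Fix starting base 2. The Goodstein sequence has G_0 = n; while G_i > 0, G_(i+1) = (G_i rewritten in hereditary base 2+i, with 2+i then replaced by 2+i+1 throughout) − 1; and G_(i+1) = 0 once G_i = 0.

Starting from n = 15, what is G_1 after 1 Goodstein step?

111

15 —HB2→ 2^(2 + 1) + 2^2 + 2 + 1 —bump→ 3^(3 + 1) + 3^3 + 3 + 1 = 112 —(−1)→ 111
111 —HB3→ 3^(3 + 1) + 3^3 + 3 —bump→ 4^(4 + 1) + 4^4 + 4 = 1284 —(−1)→ 1283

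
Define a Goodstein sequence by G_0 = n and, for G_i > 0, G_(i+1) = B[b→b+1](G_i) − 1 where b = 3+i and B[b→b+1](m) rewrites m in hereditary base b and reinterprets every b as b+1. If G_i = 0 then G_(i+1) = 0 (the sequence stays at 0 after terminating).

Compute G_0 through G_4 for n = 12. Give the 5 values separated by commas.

12, 19, 27, 37, 49

(0) 12|_3 = 3^2 + 3 ↦ 4^2 + 4|_4 = 20 ⇒ 19
(1) 19|_4 = 4^2 + 3 ↦ 5^2 + 3|_5 = 28 ⇒ 27
(2) 27|_5 = 5^2 + 2 ↦ 6^2 + 2|_6 = 38 ⇒ 37
(3) 37|_6 = 6^2 + 1 ↦ 7^2 + 1|_7 = 50 ⇒ 49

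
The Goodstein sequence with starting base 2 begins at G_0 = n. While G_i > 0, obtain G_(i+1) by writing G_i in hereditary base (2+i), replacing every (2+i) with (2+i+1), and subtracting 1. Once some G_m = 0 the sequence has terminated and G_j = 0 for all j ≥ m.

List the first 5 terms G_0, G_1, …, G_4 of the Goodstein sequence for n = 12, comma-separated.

12, 107, 1065, 15685, 280019

G_0=12  [base 2] 2^(2 + 1) + 2^2  →[2↦3]→  3^(3 + 1) + 3^3 = 108  −1 ⇒ G_1=107
G_1=107  [base 3] 3^(3 + 1) + 2·3^2 + 2·3 + 2  →[3↦4]→  4^(4 + 1) + 2·4^2 + 2·4 + 2 = 1066  −1 ⇒ G_2=1065
G_2=1065  [base 4] 4^(4 + 1) + 2·4^2 + 2·4 + 1  →[4↦5]→  5^(5 + 1) + 2·5^2 + 2·5 + 1 = 15686  −1 ⇒ G_3=15685
G_3=15685  [base 5] 5^(5 + 1) + 2·5^2 + 2·5  →[5↦6]→  6^(6 + 1) + 2·6^2 + 2·6 = 280020  −1 ⇒ G_4=280019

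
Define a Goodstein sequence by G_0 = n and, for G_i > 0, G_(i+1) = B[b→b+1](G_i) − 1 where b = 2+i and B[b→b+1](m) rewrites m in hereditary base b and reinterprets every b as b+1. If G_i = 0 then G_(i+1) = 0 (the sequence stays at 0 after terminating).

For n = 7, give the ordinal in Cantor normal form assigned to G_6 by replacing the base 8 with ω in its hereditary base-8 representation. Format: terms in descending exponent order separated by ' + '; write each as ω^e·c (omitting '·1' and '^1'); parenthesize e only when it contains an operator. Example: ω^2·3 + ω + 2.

G_0=7  [base 2] 2^2 + 2 + 1  →[2↦3]→  3^3 + 3 + 1 = 31  −1 ⇒ G_1=30
G_1=30  [base 3] 3^3 + 3  →[3↦4]→  4^4 + 4 = 260  −1 ⇒ G_2=259
G_2=259  [base 4] 4^4 + 3  →[4↦5]→  5^5 + 3 = 3128  −1 ⇒ G_3=3127
G_3=3127  [base 5] 5^5 + 2  →[5↦6]→  6^6 + 2 = 46658  −1 ⇒ G_4=46657
G_4=46657  [base 6] 6^6 + 1  →[6↦7]→  7^7 + 1 = 823544  −1 ⇒ G_5=823543
G_5=823543  [base 7] 7^7  →[7↦8]→  8^8 = 16777216  −1 ⇒ G_6=16777215
G_6=16777215  [base 8] 7·8^7 + 7·8^6 + 7·8^5 + 7·8^4 + 7·8^3 + 7·8^2 + 7·8 + 7  →[8↦9]→  7·9^7 + 7·9^6 + 7·9^5 + 7·9^4 + 7·9^3 + 7·9^2 + 7·9 + 7 = 37665880  −1 ⇒ G_7=37665879

ω^7·7 + ω^6·7 + ω^5·7 + ω^4·7 + ω^3·7 + ω^2·7 + ω·7 + 7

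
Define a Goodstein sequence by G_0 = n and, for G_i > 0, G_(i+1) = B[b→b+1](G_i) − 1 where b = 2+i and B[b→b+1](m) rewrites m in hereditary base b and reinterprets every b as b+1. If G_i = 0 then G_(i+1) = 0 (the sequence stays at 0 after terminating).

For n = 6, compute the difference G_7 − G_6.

step 0: 6 = 2^2 + 2; sub 3 for 2: 3^3 + 3; = 30; G_1 = 30−1 = 29
step 1: 29 = 3^3 + 2; sub 4 for 3: 4^4 + 2; = 258; G_2 = 258−1 = 257
step 2: 257 = 4^4 + 1; sub 5 for 4: 5^5 + 1; = 3126; G_3 = 3126−1 = 3125
step 3: 3125 = 5^5; sub 6 for 5: 6^6; = 46656; G_4 = 46656−1 = 46655
step 4: 46655 = 5·6^5 + 5·6^4 + 5·6^3 + 5·6^2 + 5·6 + 5; sub 7 for 6: 5·7^5 + 5·7^4 + 5·7^3 + 5·7^2 + 5·7 + 5; = 98040; G_5 = 98040−1 = 98039
step 5: 98039 = 5·7^5 + 5·7^4 + 5·7^3 + 5·7^2 + 5·7 + 4; sub 8 for 7: 5·8^5 + 5·8^4 + 5·8^3 + 5·8^2 + 5·8 + 4; = 187244; G_6 = 187244−1 = 187243
step 6: 187243 = 5·8^5 + 5·8^4 + 5·8^3 + 5·8^2 + 5·8 + 3; sub 9 for 8: 5·9^5 + 5·9^4 + 5·9^3 + 5·9^2 + 5·9 + 3; = 332148; G_7 = 332148−1 = 332147

144904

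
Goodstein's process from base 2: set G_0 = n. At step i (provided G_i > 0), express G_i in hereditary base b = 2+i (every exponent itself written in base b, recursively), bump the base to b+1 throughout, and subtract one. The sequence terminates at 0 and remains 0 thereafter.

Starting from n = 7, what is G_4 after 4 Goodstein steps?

base 2: 7 = 2^2 + 2 + 1; at 3: 3^3 + 3 + 1 = 31; next = 30
base 3: 30 = 3^3 + 3; at 4: 4^4 + 4 = 260; next = 259
base 4: 259 = 4^4 + 3; at 5: 5^5 + 3 = 3128; next = 3127
base 5: 3127 = 5^5 + 2; at 6: 6^6 + 2 = 46658; next = 46657

46657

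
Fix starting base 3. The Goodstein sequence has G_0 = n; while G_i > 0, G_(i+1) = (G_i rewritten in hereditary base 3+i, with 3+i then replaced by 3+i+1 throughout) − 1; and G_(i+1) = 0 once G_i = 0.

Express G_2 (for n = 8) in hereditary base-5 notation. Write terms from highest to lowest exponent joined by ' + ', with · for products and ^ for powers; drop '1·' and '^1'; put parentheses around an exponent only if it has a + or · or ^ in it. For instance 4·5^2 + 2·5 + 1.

8 —HB3→ 2·3 + 2 —bump→ 2·4 + 2 = 10 —(−1)→ 9
9 —HB4→ 2·4 + 1 —bump→ 2·5 + 1 = 11 —(−1)→ 10
10 —HB5→ 2·5 —bump→ 2·6 = 12 —(−1)→ 11

2·5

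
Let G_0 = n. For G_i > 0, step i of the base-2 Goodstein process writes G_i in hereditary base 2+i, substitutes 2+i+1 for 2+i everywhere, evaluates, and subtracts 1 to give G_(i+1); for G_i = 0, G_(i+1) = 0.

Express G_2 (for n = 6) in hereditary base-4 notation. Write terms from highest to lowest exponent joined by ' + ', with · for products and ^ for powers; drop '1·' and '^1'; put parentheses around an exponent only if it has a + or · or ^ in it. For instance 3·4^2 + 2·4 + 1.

4^4 + 1

G_0=6  [base 2] 2^2 + 2  →[2↦3]→  3^3 + 3 = 30  −1 ⇒ G_1=29
G_1=29  [base 3] 3^3 + 2  →[3↦4]→  4^4 + 2 = 258  −1 ⇒ G_2=257
G_2=257  [base 4] 4^4 + 1  →[4↦5]→  5^5 + 1 = 3126  −1 ⇒ G_3=3125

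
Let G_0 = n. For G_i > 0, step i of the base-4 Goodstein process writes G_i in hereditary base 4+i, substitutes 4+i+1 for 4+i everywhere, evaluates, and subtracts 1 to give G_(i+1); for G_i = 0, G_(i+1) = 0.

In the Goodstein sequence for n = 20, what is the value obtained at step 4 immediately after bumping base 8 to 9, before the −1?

i=0: 20 = 4^2 + 4 (b=4); 4→5: 5^2 + 5 = 30; 30−1 = 29
i=1: 29 = 5^2 + 4 (b=5); 5→6: 6^2 + 4 = 40; 40−1 = 39
i=2: 39 = 6^2 + 3 (b=6); 6→7: 7^2 + 3 = 52; 52−1 = 51
i=3: 51 = 7^2 + 2 (b=7); 7→8: 8^2 + 2 = 66; 66−1 = 65
i=4: 65 = 8^2 + 1 (b=8); 8→9: 9^2 + 1 = 82; 82−1 = 81

82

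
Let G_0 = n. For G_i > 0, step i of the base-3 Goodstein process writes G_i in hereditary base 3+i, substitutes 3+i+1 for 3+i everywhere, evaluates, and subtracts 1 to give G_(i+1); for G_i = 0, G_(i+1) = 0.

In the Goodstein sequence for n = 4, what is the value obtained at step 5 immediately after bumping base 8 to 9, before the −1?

i=0: 4 = 3 + 1 (b=3); 3→4: 4 + 1 = 5; 5−1 = 4
i=1: 4 = 4 (b=4); 4→5: 5 = 5; 5−1 = 4
i=2: 4 = 4 (b=5); 5→6: 4 = 4; 4−1 = 3
i=3: 3 = 3 (b=6); 6→7: 3 = 3; 3−1 = 2
i=4: 2 = 2 (b=7); 7→8: 2 = 2; 2−1 = 1
i=5: 1 = 1 (b=8); 8→9: 1 = 1; 1−1 = 0

1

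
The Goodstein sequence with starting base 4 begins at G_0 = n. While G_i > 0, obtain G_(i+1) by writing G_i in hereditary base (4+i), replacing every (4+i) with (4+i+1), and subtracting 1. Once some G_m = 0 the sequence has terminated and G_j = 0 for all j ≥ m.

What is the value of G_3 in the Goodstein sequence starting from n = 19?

49

G_0=19  [base 4] 4^2 + 3  →[4↦5]→  5^2 + 3 = 28  −1 ⇒ G_1=27
G_1=27  [base 5] 5^2 + 2  →[5↦6]→  6^2 + 2 = 38  −1 ⇒ G_2=37
G_2=37  [base 6] 6^2 + 1  →[6↦7]→  7^2 + 1 = 50  −1 ⇒ G_3=49
G_3=49  [base 7] 7^2  →[7↦8]→  8^2 = 64  −1 ⇒ G_4=63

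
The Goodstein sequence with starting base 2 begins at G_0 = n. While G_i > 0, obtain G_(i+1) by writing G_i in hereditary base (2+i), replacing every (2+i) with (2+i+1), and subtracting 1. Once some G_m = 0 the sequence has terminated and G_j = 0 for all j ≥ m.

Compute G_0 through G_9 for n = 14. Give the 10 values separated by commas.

14, 110, 1281, 18750, 326591, 5862840, 134404971, 3487116548, 100000555551, 3138429262496

step 0: 14 = 2^(2 + 1) + 2^2 + 2; sub 3 for 2: 3^(3 + 1) + 3^3 + 3; = 111; G_1 = 111−1 = 110
step 1: 110 = 3^(3 + 1) + 3^3 + 2; sub 4 for 3: 4^(4 + 1) + 4^4 + 2; = 1282; G_2 = 1282−1 = 1281
step 2: 1281 = 4^(4 + 1) + 4^4 + 1; sub 5 for 4: 5^(5 + 1) + 5^5 + 1; = 18751; G_3 = 18751−1 = 18750
step 3: 18750 = 5^(5 + 1) + 5^5; sub 6 for 5: 6^(6 + 1) + 6^6; = 326592; G_4 = 326592−1 = 326591
step 4: 326591 = 6^(6 + 1) + 5·6^5 + 5·6^4 + 5·6^3 + 5·6^2 + 5·6 + 5; sub 7 for 6: 7^(7 + 1) + 5·7^5 + 5·7^4 + 5·7^3 + 5·7^2 + 5·7 + 5; = 5862841; G_5 = 5862841−1 = 5862840
step 5: 5862840 = 7^(7 + 1) + 5·7^5 + 5·7^4 + 5·7^3 + 5·7^2 + 5·7 + 4; sub 8 for 7: 8^(8 + 1) + 5·8^5 + 5·8^4 + 5·8^3 + 5·8^2 + 5·8 + 4; = 134404972; G_6 = 134404972−1 = 134404971
step 6: 134404971 = 8^(8 + 1) + 5·8^5 + 5·8^4 + 5·8^3 + 5·8^2 + 5·8 + 3; sub 9 for 8: 9^(9 + 1) + 5·9^5 + 5·9^4 + 5·9^3 + 5·9^2 + 5·9 + 3; = 3487116549; G_7 = 3487116549−1 = 3487116548
step 7: 3487116548 = 9^(9 + 1) + 5·9^5 + 5·9^4 + 5·9^3 + 5·9^2 + 5·9 + 2; sub 10 for 9: 10^(10 + 1) + 5·10^5 + 5·10^4 + 5·10^3 + 5·10^2 + 5·10 + 2; = 100000555552; G_8 = 100000555552−1 = 100000555551
step 8: 100000555551 = 10^(10 + 1) + 5·10^5 + 5·10^4 + 5·10^3 + 5·10^2 + 5·10 + 1; sub 11 for 10: 11^(11 + 1) + 5·11^5 + 5·11^4 + 5·11^3 + 5·11^2 + 5·11 + 1; = 3138429262497; G_9 = 3138429262497−1 = 3138429262496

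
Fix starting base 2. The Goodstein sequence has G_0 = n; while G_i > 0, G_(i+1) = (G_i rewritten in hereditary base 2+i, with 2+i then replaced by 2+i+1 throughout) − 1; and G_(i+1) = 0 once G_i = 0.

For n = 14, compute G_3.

14 —HB2→ 2^(2 + 1) + 2^2 + 2 —bump→ 3^(3 + 1) + 3^3 + 3 = 111 —(−1)→ 110
110 —HB3→ 3^(3 + 1) + 3^3 + 2 —bump→ 4^(4 + 1) + 4^4 + 2 = 1282 —(−1)→ 1281
1281 —HB4→ 4^(4 + 1) + 4^4 + 1 —bump→ 5^(5 + 1) + 5^5 + 1 = 18751 —(−1)→ 18750
18750 —HB5→ 5^(5 + 1) + 5^5 —bump→ 6^(6 + 1) + 6^6 = 326592 —(−1)→ 326591

18750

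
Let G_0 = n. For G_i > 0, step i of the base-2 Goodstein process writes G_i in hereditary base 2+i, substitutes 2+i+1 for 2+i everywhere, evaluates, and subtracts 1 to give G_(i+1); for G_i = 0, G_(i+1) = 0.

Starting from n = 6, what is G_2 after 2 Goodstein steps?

base 2: 6 = 2^2 + 2; at 3: 3^3 + 3 = 30; next = 29
base 3: 29 = 3^3 + 2; at 4: 4^4 + 2 = 258; next = 257
base 4: 257 = 4^4 + 1; at 5: 5^5 + 1 = 3126; next = 3125

257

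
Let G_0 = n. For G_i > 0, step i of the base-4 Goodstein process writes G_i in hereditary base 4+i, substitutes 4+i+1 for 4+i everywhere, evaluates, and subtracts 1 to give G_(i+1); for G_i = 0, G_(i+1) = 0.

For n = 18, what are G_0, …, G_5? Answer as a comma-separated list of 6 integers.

18, 26, 36, 48, 53, 58

[0] 18 ≡ 4^2 + 2 (base 4). Lift 5: 27. −1: 26.
[1] 26 ≡ 5^2 + 1 (base 5). Lift 6: 37. −1: 36.
[2] 36 ≡ 6^2 (base 6). Lift 7: 49. −1: 48.
[3] 48 ≡ 6·7 + 6 (base 7). Lift 8: 54. −1: 53.
[4] 53 ≡ 6·8 + 5 (base 8). Lift 9: 59. −1: 58.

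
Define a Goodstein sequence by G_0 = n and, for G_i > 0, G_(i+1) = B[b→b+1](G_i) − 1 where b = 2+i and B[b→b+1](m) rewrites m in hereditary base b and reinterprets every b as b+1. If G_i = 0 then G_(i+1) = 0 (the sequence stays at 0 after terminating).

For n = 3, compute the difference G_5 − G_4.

step 0: 3 = 2 + 1; sub 3 for 2: 3 + 1; = 4; G_1 = 4−1 = 3
step 1: 3 = 3; sub 4 for 3: 4; = 4; G_2 = 4−1 = 3
step 2: 3 = 3; sub 5 for 4: 3; = 3; G_3 = 3−1 = 2
step 3: 2 = 2; sub 6 for 5: 2; = 2; G_4 = 2−1 = 1
step 4: 1 = 1; sub 7 for 6: 1; = 1; G_5 = 1−1 = 0

-1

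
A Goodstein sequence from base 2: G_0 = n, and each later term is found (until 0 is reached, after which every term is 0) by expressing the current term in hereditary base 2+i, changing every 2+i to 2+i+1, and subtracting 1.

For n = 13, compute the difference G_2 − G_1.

1171

i=0: 13 = 2^(2 + 1) + 2^2 + 1 (b=2); 2→3: 3^(3 + 1) + 3^3 + 1 = 109; 109−1 = 108
i=1: 108 = 3^(3 + 1) + 3^3 (b=3); 3→4: 4^(4 + 1) + 4^4 = 1280; 1280−1 = 1279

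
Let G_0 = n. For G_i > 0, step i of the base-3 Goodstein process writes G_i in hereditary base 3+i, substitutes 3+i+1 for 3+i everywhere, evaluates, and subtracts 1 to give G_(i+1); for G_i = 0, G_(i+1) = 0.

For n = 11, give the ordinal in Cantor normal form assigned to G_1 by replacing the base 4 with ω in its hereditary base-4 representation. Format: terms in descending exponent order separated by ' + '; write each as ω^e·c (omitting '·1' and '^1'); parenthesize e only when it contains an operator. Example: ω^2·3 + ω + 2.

ω^2 + 1

11 —HB3→ 3^2 + 2 —bump→ 4^2 + 2 = 18 —(−1)→ 17
17 —HB4→ 4^2 + 1 —bump→ 5^2 + 1 = 26 —(−1)→ 25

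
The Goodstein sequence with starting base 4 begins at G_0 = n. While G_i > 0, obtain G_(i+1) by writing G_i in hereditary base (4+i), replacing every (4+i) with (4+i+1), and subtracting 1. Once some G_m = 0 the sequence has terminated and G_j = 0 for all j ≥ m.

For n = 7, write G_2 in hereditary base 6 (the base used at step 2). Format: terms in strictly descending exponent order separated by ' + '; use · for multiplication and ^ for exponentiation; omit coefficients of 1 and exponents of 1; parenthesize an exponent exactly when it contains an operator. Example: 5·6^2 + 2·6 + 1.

G_0=7  [base 4] 4 + 3  →[4↦5]→  5 + 3 = 8  −1 ⇒ G_1=7
G_1=7  [base 5] 5 + 2  →[5↦6]→  6 + 2 = 8  −1 ⇒ G_2=7

6 + 1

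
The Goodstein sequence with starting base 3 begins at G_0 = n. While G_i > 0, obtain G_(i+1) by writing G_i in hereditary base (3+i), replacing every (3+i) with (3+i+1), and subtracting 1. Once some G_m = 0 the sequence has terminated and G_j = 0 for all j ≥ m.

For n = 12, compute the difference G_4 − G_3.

i=0: 12 = 3^2 + 3 (b=3); 3→4: 4^2 + 4 = 20; 20−1 = 19
i=1: 19 = 4^2 + 3 (b=4); 4→5: 5^2 + 3 = 28; 28−1 = 27
i=2: 27 = 5^2 + 2 (b=5); 5→6: 6^2 + 2 = 38; 38−1 = 37
i=3: 37 = 6^2 + 1 (b=6); 6→7: 7^2 + 1 = 50; 50−1 = 49

12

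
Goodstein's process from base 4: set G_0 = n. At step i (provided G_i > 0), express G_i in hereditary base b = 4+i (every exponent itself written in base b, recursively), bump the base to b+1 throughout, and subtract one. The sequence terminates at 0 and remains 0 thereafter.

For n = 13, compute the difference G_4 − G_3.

1

step 0: 13 = 3·4 + 1; sub 5 for 4: 3·5 + 1; = 16; G_1 = 16−1 = 15
step 1: 15 = 3·5; sub 6 for 5: 3·6; = 18; G_2 = 18−1 = 17
step 2: 17 = 2·6 + 5; sub 7 for 6: 2·7 + 5; = 19; G_3 = 19−1 = 18
step 3: 18 = 2·7 + 4; sub 8 for 7: 2·8 + 4; = 20; G_4 = 20−1 = 19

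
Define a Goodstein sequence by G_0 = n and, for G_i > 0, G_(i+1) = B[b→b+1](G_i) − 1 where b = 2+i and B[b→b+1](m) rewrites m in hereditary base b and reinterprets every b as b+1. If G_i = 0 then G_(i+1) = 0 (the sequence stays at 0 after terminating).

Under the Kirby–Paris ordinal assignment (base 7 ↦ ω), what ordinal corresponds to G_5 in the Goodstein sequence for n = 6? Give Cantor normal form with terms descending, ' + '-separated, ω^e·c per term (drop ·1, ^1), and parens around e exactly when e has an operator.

ω^5·5 + ω^4·5 + ω^3·5 + ω^2·5 + ω·5 + 4

(0) 6|_2 = 2^2 + 2 ↦ 3^3 + 3|_3 = 30 ⇒ 29
(1) 29|_3 = 3^3 + 2 ↦ 4^4 + 2|_4 = 258 ⇒ 257
(2) 257|_4 = 4^4 + 1 ↦ 5^5 + 1|_5 = 3126 ⇒ 3125
(3) 3125|_5 = 5^5 ↦ 6^6|_6 = 46656 ⇒ 46655
(4) 46655|_6 = 5·6^5 + 5·6^4 + 5·6^3 + 5·6^2 + 5·6 + 5 ↦ 5·7^5 + 5·7^4 + 5·7^3 + 5·7^2 + 5·7 + 5|_7 = 98040 ⇒ 98039
(5) 98039|_7 = 5·7^5 + 5·7^4 + 5·7^3 + 5·7^2 + 5·7 + 4 ↦ 5·8^5 + 5·8^4 + 5·8^3 + 5·8^2 + 5·8 + 4|_8 = 187244 ⇒ 187243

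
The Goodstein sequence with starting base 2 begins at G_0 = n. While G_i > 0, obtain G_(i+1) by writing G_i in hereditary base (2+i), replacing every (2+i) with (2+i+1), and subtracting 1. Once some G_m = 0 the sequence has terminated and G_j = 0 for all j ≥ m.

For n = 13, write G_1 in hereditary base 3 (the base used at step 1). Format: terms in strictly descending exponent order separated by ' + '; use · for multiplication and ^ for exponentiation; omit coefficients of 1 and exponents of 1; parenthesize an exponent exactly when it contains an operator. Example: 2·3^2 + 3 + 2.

3^(3 + 1) + 3^3

[0] 13 ≡ 2^(2 + 1) + 2^2 + 1 (base 2). Lift 3: 109. −1: 108.
[1] 108 ≡ 3^(3 + 1) + 3^3 (base 3). Lift 4: 1280. −1: 1279.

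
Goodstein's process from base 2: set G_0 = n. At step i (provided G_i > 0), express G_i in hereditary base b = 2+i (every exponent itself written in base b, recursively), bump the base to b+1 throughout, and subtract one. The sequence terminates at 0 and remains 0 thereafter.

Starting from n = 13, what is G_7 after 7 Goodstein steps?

3486786855

G_0 = 13. HB_2(13) = 2^(2 + 1) + 2^2 + 1. Bump = 109. G_1 = 108.
G_1 = 108. HB_3(108) = 3^(3 + 1) + 3^3. Bump = 1280. G_2 = 1279.
G_2 = 1279. HB_4(1279) = 4^(4 + 1) + 3·4^3 + 3·4^2 + 3·4 + 3. Bump = 16093. G_3 = 16092.
G_3 = 16092. HB_5(16092) = 5^(5 + 1) + 3·5^3 + 3·5^2 + 3·5 + 2. Bump = 280712. G_4 = 280711.
G_4 = 280711. HB_6(280711) = 6^(6 + 1) + 3·6^3 + 3·6^2 + 3·6 + 1. Bump = 5765999. G_5 = 5765998.
G_5 = 5765998. HB_7(5765998) = 7^(7 + 1) + 3·7^3 + 3·7^2 + 3·7. Bump = 134219480. G_6 = 134219479.
G_6 = 134219479. HB_8(134219479) = 8^(8 + 1) + 3·8^3 + 3·8^2 + 2·8 + 7. Bump = 3486786856. G_7 = 3486786855.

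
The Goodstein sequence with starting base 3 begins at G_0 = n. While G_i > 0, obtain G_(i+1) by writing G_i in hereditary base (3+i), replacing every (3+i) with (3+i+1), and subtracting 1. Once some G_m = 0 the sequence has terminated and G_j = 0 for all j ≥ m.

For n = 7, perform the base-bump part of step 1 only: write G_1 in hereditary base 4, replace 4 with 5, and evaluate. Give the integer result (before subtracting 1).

10

7 —HB3→ 2·3 + 1 —bump→ 2·4 + 1 = 9 —(−1)→ 8
8 —HB4→ 2·4 —bump→ 2·5 = 10 —(−1)→ 9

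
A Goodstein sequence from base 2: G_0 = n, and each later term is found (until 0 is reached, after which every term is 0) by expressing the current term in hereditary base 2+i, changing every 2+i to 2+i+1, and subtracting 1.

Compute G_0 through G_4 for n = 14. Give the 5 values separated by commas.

G_0=14  [base 2] 2^(2 + 1) + 2^2 + 2  →[2↦3]→  3^(3 + 1) + 3^3 + 3 = 111  −1 ⇒ G_1=110
G_1=110  [base 3] 3^(3 + 1) + 3^3 + 2  →[3↦4]→  4^(4 + 1) + 4^4 + 2 = 1282  −1 ⇒ G_2=1281
G_2=1281  [base 4] 4^(4 + 1) + 4^4 + 1  →[4↦5]→  5^(5 + 1) + 5^5 + 1 = 18751  −1 ⇒ G_3=18750
G_3=18750  [base 5] 5^(5 + 1) + 5^5  →[5↦6]→  6^(6 + 1) + 6^6 = 326592  −1 ⇒ G_4=326591

14, 110, 1281, 18750, 326591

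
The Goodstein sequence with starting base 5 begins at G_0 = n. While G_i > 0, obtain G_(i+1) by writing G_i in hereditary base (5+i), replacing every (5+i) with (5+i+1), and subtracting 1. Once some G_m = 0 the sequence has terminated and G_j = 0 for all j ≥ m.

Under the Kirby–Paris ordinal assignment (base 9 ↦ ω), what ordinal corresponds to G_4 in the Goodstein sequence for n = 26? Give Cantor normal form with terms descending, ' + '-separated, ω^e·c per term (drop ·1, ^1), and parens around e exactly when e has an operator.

ω·6 + 4

base 5: 26 = 5^2 + 1; at 6: 6^2 + 1 = 37; next = 36
base 6: 36 = 6^2; at 7: 7^2 = 49; next = 48
base 7: 48 = 6·7 + 6; at 8: 6·8 + 6 = 54; next = 53
base 8: 53 = 6·8 + 5; at 9: 6·9 + 5 = 59; next = 58
base 9: 58 = 6·9 + 4; at 10: 6·10 + 4 = 64; next = 63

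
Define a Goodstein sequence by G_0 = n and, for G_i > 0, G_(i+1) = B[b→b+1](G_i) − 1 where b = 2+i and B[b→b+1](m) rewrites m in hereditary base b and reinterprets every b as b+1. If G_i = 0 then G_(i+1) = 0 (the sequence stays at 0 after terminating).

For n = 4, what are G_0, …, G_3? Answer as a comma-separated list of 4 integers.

4, 26, 41, 60

G_0=4  [base 2] 2^2  →[2↦3]→  3^3 = 27  −1 ⇒ G_1=26
G_1=26  [base 3] 2·3^2 + 2·3 + 2  →[3↦4]→  2·4^2 + 2·4 + 2 = 42  −1 ⇒ G_2=41
G_2=41  [base 4] 2·4^2 + 2·4 + 1  →[4↦5]→  2·5^2 + 2·5 + 1 = 61  −1 ⇒ G_3=60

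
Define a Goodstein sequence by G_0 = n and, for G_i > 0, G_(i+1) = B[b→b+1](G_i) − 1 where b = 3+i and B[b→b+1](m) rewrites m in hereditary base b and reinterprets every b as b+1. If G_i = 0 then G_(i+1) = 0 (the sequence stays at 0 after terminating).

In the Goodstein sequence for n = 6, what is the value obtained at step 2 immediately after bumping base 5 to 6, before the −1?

8

6 —HB3→ 2·3 —bump→ 2·4 = 8 —(−1)→ 7
7 —HB4→ 4 + 3 —bump→ 5 + 3 = 8 —(−1)→ 7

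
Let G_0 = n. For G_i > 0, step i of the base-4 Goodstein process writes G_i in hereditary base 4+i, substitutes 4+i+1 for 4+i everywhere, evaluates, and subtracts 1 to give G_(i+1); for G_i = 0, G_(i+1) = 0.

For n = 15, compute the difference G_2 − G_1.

[0] 15 ≡ 3·4 + 3 (base 4). Lift 5: 18. −1: 17.
[1] 17 ≡ 3·5 + 2 (base 5). Lift 6: 20. −1: 19.

2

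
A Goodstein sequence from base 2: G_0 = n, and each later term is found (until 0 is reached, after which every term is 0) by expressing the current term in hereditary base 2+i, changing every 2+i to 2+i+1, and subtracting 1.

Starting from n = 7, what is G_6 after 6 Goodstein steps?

7 —HB2→ 2^2 + 2 + 1 —bump→ 3^3 + 3 + 1 = 31 —(−1)→ 30
30 —HB3→ 3^3 + 3 —bump→ 4^4 + 4 = 260 —(−1)→ 259
259 —HB4→ 4^4 + 3 —bump→ 5^5 + 3 = 3128 —(−1)→ 3127
3127 —HB5→ 5^5 + 2 —bump→ 6^6 + 2 = 46658 —(−1)→ 46657
46657 —HB6→ 6^6 + 1 —bump→ 7^7 + 1 = 823544 —(−1)→ 823543
823543 —HB7→ 7^7 —bump→ 8^8 = 16777216 —(−1)→ 16777215
16777215 —HB8→ 7·8^7 + 7·8^6 + 7·8^5 + 7·8^4 + 7·8^3 + 7·8^2 + 7·8 + 7 —bump→ 7·9^7 + 7·9^6 + 7·9^5 + 7·9^4 + 7·9^3 + 7·9^2 + 7·9 + 7 = 37665880 —(−1)→ 37665879

16777215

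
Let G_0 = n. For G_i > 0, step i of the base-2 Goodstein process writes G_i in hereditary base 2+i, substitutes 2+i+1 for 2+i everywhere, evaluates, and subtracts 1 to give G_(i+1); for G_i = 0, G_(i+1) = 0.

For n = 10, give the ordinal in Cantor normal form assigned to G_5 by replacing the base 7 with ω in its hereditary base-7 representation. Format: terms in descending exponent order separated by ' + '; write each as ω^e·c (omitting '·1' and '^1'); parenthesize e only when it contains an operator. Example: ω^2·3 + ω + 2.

ω^ω·5 + ω^5·5 + ω^4·5 + ω^3·5 + ω^2·5 + ω·5 + 4

step 0: 10 = 2^(2 + 1) + 2; sub 3 for 2: 3^(3 + 1) + 3; = 84; G_1 = 84−1 = 83
step 1: 83 = 3^(3 + 1) + 2; sub 4 for 3: 4^(4 + 1) + 2; = 1026; G_2 = 1026−1 = 1025
step 2: 1025 = 4^(4 + 1) + 1; sub 5 for 4: 5^(5 + 1) + 1; = 15626; G_3 = 15626−1 = 15625
step 3: 15625 = 5^(5 + 1); sub 6 for 5: 6^(6 + 1); = 279936; G_4 = 279936−1 = 279935
step 4: 279935 = 5·6^6 + 5·6^5 + 5·6^4 + 5·6^3 + 5·6^2 + 5·6 + 5; sub 7 for 6: 5·7^7 + 5·7^5 + 5·7^4 + 5·7^3 + 5·7^2 + 5·7 + 5; = 4215755; G_5 = 4215755−1 = 4215754
step 5: 4215754 = 5·7^7 + 5·7^5 + 5·7^4 + 5·7^3 + 5·7^2 + 5·7 + 4; sub 8 for 7: 5·8^8 + 5·8^5 + 5·8^4 + 5·8^3 + 5·8^2 + 5·8 + 4; = 84073324; G_6 = 84073324−1 = 84073323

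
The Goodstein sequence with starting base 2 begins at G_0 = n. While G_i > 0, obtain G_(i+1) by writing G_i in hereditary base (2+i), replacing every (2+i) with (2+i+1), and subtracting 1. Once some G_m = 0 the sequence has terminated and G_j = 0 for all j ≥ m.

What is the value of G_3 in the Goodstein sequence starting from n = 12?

12 —HB2→ 2^(2 + 1) + 2^2 —bump→ 3^(3 + 1) + 3^3 = 108 —(−1)→ 107
107 —HB3→ 3^(3 + 1) + 2·3^2 + 2·3 + 2 —bump→ 4^(4 + 1) + 2·4^2 + 2·4 + 2 = 1066 —(−1)→ 1065
1065 —HB4→ 4^(4 + 1) + 2·4^2 + 2·4 + 1 —bump→ 5^(5 + 1) + 2·5^2 + 2·5 + 1 = 15686 —(−1)→ 15685
15685 —HB5→ 5^(5 + 1) + 2·5^2 + 2·5 —bump→ 6^(6 + 1) + 2·6^2 + 2·6 = 280020 —(−1)→ 280019

15685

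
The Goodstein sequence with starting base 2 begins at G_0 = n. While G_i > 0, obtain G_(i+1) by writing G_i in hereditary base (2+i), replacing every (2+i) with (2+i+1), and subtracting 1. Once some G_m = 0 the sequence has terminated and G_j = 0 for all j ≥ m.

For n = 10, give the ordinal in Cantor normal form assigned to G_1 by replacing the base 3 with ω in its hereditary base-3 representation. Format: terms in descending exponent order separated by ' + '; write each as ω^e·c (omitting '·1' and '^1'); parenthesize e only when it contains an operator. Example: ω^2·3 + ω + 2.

ω^(ω + 1) + 2

i=0: 10 = 2^(2 + 1) + 2 (b=2); 2→3: 3^(3 + 1) + 3 = 84; 84−1 = 83
i=1: 83 = 3^(3 + 1) + 2 (b=3); 3→4: 4^(4 + 1) + 2 = 1026; 1026−1 = 1025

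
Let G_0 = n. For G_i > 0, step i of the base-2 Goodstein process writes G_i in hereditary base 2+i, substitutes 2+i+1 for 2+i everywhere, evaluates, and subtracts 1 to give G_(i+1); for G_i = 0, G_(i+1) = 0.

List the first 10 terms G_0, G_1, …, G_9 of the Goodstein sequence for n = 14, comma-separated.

14, 110, 1281, 18750, 326591, 5862840, 134404971, 3487116548, 100000555551, 3138429262496

base 2: 14 = 2^(2 + 1) + 2^2 + 2; at 3: 3^(3 + 1) + 3^3 + 3 = 111; next = 110
base 3: 110 = 3^(3 + 1) + 3^3 + 2; at 4: 4^(4 + 1) + 4^4 + 2 = 1282; next = 1281
base 4: 1281 = 4^(4 + 1) + 4^4 + 1; at 5: 5^(5 + 1) + 5^5 + 1 = 18751; next = 18750
base 5: 18750 = 5^(5 + 1) + 5^5; at 6: 6^(6 + 1) + 6^6 = 326592; next = 326591
base 6: 326591 = 6^(6 + 1) + 5·6^5 + 5·6^4 + 5·6^3 + 5·6^2 + 5·6 + 5; at 7: 7^(7 + 1) + 5·7^5 + 5·7^4 + 5·7^3 + 5·7^2 + 5·7 + 5 = 5862841; next = 5862840
base 7: 5862840 = 7^(7 + 1) + 5·7^5 + 5·7^4 + 5·7^3 + 5·7^2 + 5·7 + 4; at 8: 8^(8 + 1) + 5·8^5 + 5·8^4 + 5·8^3 + 5·8^2 + 5·8 + 4 = 134404972; next = 134404971
base 8: 134404971 = 8^(8 + 1) + 5·8^5 + 5·8^4 + 5·8^3 + 5·8^2 + 5·8 + 3; at 9: 9^(9 + 1) + 5·9^5 + 5·9^4 + 5·9^3 + 5·9^2 + 5·9 + 3 = 3487116549; next = 3487116548
base 9: 3487116548 = 9^(9 + 1) + 5·9^5 + 5·9^4 + 5·9^3 + 5·9^2 + 5·9 + 2; at 10: 10^(10 + 1) + 5·10^5 + 5·10^4 + 5·10^3 + 5·10^2 + 5·10 + 2 = 100000555552; next = 100000555551
base 10: 100000555551 = 10^(10 + 1) + 5·10^5 + 5·10^4 + 5·10^3 + 5·10^2 + 5·10 + 1; at 11: 11^(11 + 1) + 5·11^5 + 5·11^4 + 5·11^3 + 5·11^2 + 5·11 + 1 = 3138429262497; next = 3138429262496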